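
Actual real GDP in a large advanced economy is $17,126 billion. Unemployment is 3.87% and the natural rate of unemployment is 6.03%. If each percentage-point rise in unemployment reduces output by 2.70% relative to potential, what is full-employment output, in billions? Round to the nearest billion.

Unemployment gap = 3.87 - 6.03 = -2.16 points, so output gap = -2.7 × (-2.16) = 5.832%.
Since Y = Y* × (1 + gap/100), Y* = 17126/1.05832 ≈ 16182 billion.

$16,182 billion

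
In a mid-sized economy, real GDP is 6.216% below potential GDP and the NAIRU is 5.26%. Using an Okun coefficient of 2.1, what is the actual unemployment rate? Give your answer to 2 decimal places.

From Okun's law, u - u* = -(output gap)/β = -(-6.216)/2.1 = 2.96 points.
So u = 5.26 + 2.96 = 8.22%.

8.22%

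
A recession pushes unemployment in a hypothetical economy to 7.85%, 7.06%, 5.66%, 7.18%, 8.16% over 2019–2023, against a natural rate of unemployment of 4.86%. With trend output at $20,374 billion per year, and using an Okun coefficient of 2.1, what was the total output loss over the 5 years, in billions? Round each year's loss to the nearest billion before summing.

Year 2019: gap = -2.1 × (7.85 - 4.86) = -6.279%, loss ≈ 20374 × 6.279/100 ≈ 1279.
Year 2020: gap = -2.1 × (7.06 - 4.86) = -4.62%, loss ≈ 20374 × 4.62/100 ≈ 941.
Year 2021: gap = -2.1 × (5.66 - 4.86) = -1.68%, loss ≈ 20374 × 1.68/100 ≈ 342.
Year 2022: gap = -2.1 × (7.18 - 4.86) = -4.872%, loss ≈ 20374 × 4.872/100 ≈ 993.
Year 2023: gap = -2.1 × (8.16 - 4.86) = -6.93%, loss ≈ 20374 × 6.93/100 ≈ 1412.
Total lost output = 1279 + 941 + 342 + 993 + 1412 = 4967 billion.

$4,967 billion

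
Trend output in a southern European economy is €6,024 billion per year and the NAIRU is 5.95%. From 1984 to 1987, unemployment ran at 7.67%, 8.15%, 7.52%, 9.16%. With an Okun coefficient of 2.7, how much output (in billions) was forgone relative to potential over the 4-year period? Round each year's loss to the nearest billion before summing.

Year 1984: gap = -2.7 × (7.67 - 5.95) = -4.644%, loss ≈ 6024 × 4.644/100 ≈ 280.
Year 1985: gap = -2.7 × (8.15 - 5.95) = -5.94%, loss ≈ 6024 × 5.94/100 ≈ 358.
Year 1986: gap = -2.7 × (7.52 - 5.95) = -4.239%, loss ≈ 6024 × 4.239/100 ≈ 255.
Year 1987: gap = -2.7 × (9.16 - 5.95) = -8.667%, loss ≈ 6024 × 8.667/100 ≈ 522.
Total lost output = 280 + 358 + 255 + 522 = 1415 billion.

€1,415 billion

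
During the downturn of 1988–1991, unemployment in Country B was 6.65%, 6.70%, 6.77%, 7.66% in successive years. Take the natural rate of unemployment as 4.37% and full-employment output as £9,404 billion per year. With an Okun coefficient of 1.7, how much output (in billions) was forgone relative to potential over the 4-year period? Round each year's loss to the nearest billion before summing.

Year 1988: gap = -1.7 × (6.65 - 4.37) = -3.876%, loss ≈ 9404 × 3.876/100 ≈ 364.
Year 1989: gap = -1.7 × (6.7 - 4.37) = -3.961%, loss ≈ 9404 × 3.961/100 ≈ 372.
Year 1990: gap = -1.7 × (6.77 - 4.37) = -4.08%, loss ≈ 9404 × 4.08/100 ≈ 384.
Year 1991: gap = -1.7 × (7.66 - 4.37) = -5.593%, loss ≈ 9404 × 5.593/100 ≈ 526.
Total lost output = 364 + 372 + 384 + 526 = 1646 billion.

£1,646 billion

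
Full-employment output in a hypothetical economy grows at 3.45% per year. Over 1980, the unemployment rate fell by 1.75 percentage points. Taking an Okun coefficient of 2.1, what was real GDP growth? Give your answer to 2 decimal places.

Growth-rate Okun's law: g_Y = g_Y* - β × Δu.
g_Y = 3.45 - 2.1 × (-1.75) = 3.45 + 3.675 = 7.125%, i.e. 7.13% to 2 d.p.

7.13%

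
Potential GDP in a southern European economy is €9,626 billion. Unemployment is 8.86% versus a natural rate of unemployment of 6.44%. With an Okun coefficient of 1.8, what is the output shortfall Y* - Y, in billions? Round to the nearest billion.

€419 billion

Output gap = -1.8 × (8.86 - 6.44) = -1.8 × 2.42 = -4.356%.
Actual GDP ≈ 9626 × 0.95644 ≈ 9207 billion, so the shortfall is 9626 - 9207 = 419 billion.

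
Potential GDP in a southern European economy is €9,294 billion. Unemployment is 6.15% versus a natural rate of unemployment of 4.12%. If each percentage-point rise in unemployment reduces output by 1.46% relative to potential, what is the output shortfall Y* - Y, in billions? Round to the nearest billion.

Output gap = -1.46 × (6.15 - 4.12) = -1.46 × 2.03 = -2.9638%.
Actual GDP ≈ 9294 × 0.970362 ≈ 9019 billion, so the shortfall is 9294 - 9019 = 275 billion.

€275 billion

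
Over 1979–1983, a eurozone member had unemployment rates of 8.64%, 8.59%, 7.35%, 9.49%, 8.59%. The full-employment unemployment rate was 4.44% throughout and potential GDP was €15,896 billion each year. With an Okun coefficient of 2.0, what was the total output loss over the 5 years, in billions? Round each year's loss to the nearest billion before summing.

€6,503 billion

Year 1979: gap = -2.0 × (8.64 - 4.44) = -8.4%, loss ≈ 15896 × 8.4/100 ≈ 1335.
Year 1980: gap = -2.0 × (8.59 - 4.44) = -8.3%, loss ≈ 15896 × 8.3/100 ≈ 1319.
Year 1981: gap = -2.0 × (7.35 - 4.44) = -5.82%, loss ≈ 15896 × 5.82/100 ≈ 925.
Year 1982: gap = -2.0 × (9.49 - 4.44) = -10.1%, loss ≈ 15896 × 10.1/100 ≈ 1605.
Year 1983: gap = -2.0 × (8.59 - 4.44) = -8.3%, loss ≈ 15896 × 8.3/100 ≈ 1319.
Total lost output = 1335 + 1319 + 925 + 1605 + 1319 = 6503 billion.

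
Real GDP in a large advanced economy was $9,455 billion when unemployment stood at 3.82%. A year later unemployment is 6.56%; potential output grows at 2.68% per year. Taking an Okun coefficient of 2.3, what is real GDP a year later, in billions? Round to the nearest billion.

$9,113 billion

Δu = 6.56 - 3.82 = 2.74 points.
Okun's law (growth form): g_Y = g_Y* - β × Δu = 2.68 - 2.3 × (2.74) = 2.68 - 6.302 = -3.622%.
Real GDP in the next year = 9455 × (1 - 3.622/100) = 9455 × 0.96378 ≈ 9113 billion.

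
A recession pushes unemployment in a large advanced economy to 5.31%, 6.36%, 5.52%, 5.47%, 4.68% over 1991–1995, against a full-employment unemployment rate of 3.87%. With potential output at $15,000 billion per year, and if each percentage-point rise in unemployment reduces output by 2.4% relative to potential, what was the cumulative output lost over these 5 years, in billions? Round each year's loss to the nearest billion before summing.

Year 1991: gap = -2.4 × (5.31 - 3.87) = -3.456%, loss ≈ 15000 × 3.456/100 ≈ 518.
Year 1992: gap = -2.4 × (6.36 - 3.87) = -5.976%, loss ≈ 15000 × 5.976/100 ≈ 896.
Year 1993: gap = -2.4 × (5.52 - 3.87) = -3.96%, loss ≈ 15000 × 3.96/100 ≈ 594.
Year 1994: gap = -2.4 × (5.47 - 3.87) = -3.84%, loss ≈ 15000 × 3.84/100 ≈ 576.
Year 1995: gap = -2.4 × (4.68 - 3.87) = -1.944%, loss ≈ 15000 × 1.944/100 ≈ 292.
Total lost output = 518 + 896 + 594 + 576 + 292 = 2876 billion.

$2,876 billion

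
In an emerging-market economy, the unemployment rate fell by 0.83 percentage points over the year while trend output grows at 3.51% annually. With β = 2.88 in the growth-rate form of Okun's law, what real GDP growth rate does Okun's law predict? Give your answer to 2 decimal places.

Growth-rate Okun's law: g_Y = g_Y* - β × Δu.
g_Y = 3.51 - 2.88 × (-0.83) = 3.51 + 2.3904 = 5.9004%, i.e. 5.90% to 2 d.p.

5.90%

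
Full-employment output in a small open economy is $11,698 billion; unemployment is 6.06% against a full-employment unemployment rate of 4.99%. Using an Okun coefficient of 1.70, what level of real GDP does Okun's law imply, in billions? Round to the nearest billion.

$11,485 billion

Unemployment gap = 6.06 - 4.99 = 1.07 points, so the output gap is -1.7 × 1.07 = -1.819%.
Actual GDP = 11698 × (1 - 1.819/100) = 11698 × 0.98181 ≈ 11485 billion.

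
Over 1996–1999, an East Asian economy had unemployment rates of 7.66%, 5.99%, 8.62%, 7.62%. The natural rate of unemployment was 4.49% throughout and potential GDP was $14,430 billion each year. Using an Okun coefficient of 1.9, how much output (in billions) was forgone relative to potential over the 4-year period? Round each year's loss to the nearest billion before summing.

Year 1996: gap = -1.9 × (7.66 - 4.49) = -6.023%, loss ≈ 14430 × 6.023/100 ≈ 869.
Year 1997: gap = -1.9 × (5.99 - 4.49) = -2.85%, loss ≈ 14430 × 2.85/100 ≈ 411.
Year 1998: gap = -1.9 × (8.62 - 4.49) = -7.847%, loss ≈ 14430 × 7.847/100 ≈ 1132.
Year 1999: gap = -1.9 × (7.62 - 4.49) = -5.947%, loss ≈ 14430 × 5.947/100 ≈ 858.
Total lost output = 869 + 411 + 1132 + 858 = 3270 billion.

$3,270 billion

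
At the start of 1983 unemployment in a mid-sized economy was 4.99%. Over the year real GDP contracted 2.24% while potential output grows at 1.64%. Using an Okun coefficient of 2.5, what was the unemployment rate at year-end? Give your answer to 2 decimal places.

6.54%

Growth-rate Okun's law: g_Y = g_Y* - β × Δu, so Δu = (g_Y* - g_Y)/β.
Δu = (1.64 + 2.24)/2.5 = 3.88/2.5 = 1.55 percentage points.
Year-end unemployment = 4.99 + 1.55 = 6.54%.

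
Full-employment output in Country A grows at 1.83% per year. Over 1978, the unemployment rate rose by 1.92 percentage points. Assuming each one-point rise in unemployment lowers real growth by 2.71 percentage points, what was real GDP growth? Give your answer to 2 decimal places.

-3.37%

Growth-rate Okun's law: g_Y = g_Y* - β × Δu.
g_Y = 1.83 - 2.71 × (1.92) = 1.83 - 5.2032 = -3.3732%, i.e. -3.37% to 2 d.p.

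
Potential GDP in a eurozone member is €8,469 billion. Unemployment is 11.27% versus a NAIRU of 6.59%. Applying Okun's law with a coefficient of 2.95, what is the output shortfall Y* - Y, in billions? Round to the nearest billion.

Output gap = -2.95 × (11.27 - 6.59) = -2.95 × 4.68 = -13.806%.
Actual GDP ≈ 8469 × 0.86194 ≈ 7300 billion, so the shortfall is 8469 - 7300 = 1169 billion.

€1,169 billion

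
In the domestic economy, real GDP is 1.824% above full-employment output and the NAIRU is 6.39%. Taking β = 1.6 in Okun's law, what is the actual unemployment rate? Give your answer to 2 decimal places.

From Okun's law, u - u* = -(output gap)/β = -(1.824)/1.6 = -1.14 points.
So u = 6.39 - 1.14 = 5.25%.

5.25%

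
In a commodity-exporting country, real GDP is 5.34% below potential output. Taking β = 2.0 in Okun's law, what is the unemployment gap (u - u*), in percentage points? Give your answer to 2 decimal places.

Okun's law: output gap = -β × (u - u*), so u - u* = -(output gap)/β.
u - u* = -(-5.34)/2.0 = 2.67 percentage points.

2.67 percentage points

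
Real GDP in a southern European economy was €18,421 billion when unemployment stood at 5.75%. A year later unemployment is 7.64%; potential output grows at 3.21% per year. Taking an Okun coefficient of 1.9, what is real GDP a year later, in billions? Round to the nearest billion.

Δu = 7.64 - 5.75 = 1.89 points.
Okun's law (growth form): g_Y = g_Y* - β × Δu = 3.21 - 1.9 × (1.89) = 3.21 - 3.591 = -0.381%.
Real GDP in the next year = 18421 × (1 - 0.381/100) = 18421 × 0.99619 ≈ 18351 billion.

€18,351 billion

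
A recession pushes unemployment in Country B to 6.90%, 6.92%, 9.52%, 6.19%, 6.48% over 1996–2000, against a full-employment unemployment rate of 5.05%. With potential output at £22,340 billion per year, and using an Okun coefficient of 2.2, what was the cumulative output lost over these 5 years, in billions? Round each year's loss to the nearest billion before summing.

£5,288 billion

Year 1996: gap = -2.2 × (6.9 - 5.05) = -4.07%, loss ≈ 22340 × 4.07/100 ≈ 909.
Year 1997: gap = -2.2 × (6.92 - 5.05) = -4.114%, loss ≈ 22340 × 4.114/100 ≈ 919.
Year 1998: gap = -2.2 × (9.52 - 5.05) = -9.834%, loss ≈ 22340 × 9.834/100 ≈ 2197.
Year 1999: gap = -2.2 × (6.19 - 5.05) = -2.508%, loss ≈ 22340 × 2.508/100 ≈ 560.
Year 2000: gap = -2.2 × (6.48 - 5.05) = -3.146%, loss ≈ 22340 × 3.146/100 ≈ 703.
Total lost output = 909 + 919 + 2197 + 560 + 703 = 5288 billion.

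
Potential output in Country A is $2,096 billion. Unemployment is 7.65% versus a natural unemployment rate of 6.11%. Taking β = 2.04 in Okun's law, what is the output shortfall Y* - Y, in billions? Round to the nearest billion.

$66 billion

Output gap = -2.04 × (7.65 - 6.11) = -2.04 × 1.54 = -3.1416%.
Actual GDP ≈ 2096 × 0.968584 ≈ 2030 billion, so the shortfall is 2096 - 2030 = 66 billion.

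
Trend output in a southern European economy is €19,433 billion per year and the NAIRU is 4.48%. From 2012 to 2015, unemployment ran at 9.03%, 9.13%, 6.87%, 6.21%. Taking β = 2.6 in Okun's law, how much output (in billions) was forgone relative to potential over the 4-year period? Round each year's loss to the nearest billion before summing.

Year 2012: gap = -2.6 × (9.03 - 4.48) = -11.83%, loss ≈ 19433 × 11.83/100 ≈ 2299.
Year 2013: gap = -2.6 × (9.13 - 4.48) = -12.09%, loss ≈ 19433 × 12.09/100 ≈ 2349.
Year 2014: gap = -2.6 × (6.87 - 4.48) = -6.214%, loss ≈ 19433 × 6.214/100 ≈ 1208.
Year 2015: gap = -2.6 × (6.21 - 4.48) = -4.498%, loss ≈ 19433 × 4.498/100 ≈ 874.
Total lost output = 2299 + 2349 + 1208 + 874 = 6730 billion.

€6,730 billion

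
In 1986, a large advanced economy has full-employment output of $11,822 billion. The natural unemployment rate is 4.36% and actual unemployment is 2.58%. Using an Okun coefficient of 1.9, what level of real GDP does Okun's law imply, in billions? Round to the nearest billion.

Unemployment gap = 2.58 - 4.36 = -1.78 points, so the output gap is -1.9 × (-1.78) = 3.382%.
Actual GDP = 11822 × (1 + 3.382/100) = 11822 × 1.03382 ≈ 12222 billion.

$12,222 billion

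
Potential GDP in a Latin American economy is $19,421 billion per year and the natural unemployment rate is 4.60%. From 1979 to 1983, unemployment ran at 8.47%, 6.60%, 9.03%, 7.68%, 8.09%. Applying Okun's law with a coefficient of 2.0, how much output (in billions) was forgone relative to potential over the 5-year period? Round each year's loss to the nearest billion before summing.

Year 1979: gap = -2.0 × (8.47 - 4.6) = -7.74%, loss ≈ 19421 × 7.74/100 ≈ 1503.
Year 1980: gap = -2.0 × (6.6 - 4.6) = -4%, loss ≈ 19421 × 4/100 ≈ 777.
Year 1981: gap = -2.0 × (9.03 - 4.6) = -8.86%, loss ≈ 19421 × 8.86/100 ≈ 1721.
Year 1982: gap = -2.0 × (7.68 - 4.6) = -6.16%, loss ≈ 19421 × 6.16/100 ≈ 1196.
Year 1983: gap = -2.0 × (8.09 - 4.6) = -6.98%, loss ≈ 19421 × 6.98/100 ≈ 1356.
Total lost output = 1503 + 777 + 1721 + 1196 + 1356 = 6553 billion.

$6,553 billion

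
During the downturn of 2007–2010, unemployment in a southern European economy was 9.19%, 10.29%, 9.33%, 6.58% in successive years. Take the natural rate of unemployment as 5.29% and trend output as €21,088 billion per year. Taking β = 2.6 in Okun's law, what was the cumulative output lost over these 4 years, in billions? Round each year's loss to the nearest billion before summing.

Year 2007: gap = -2.6 × (9.19 - 5.29) = -10.14%, loss ≈ 21088 × 10.14/100 ≈ 2138.
Year 2008: gap = -2.6 × (10.29 - 5.29) = -13%, loss ≈ 21088 × 13/100 ≈ 2741.
Year 2009: gap = -2.6 × (9.33 - 5.29) = -10.504%, loss ≈ 21088 × 10.504/100 ≈ 2215.
Year 2010: gap = -2.6 × (6.58 - 5.29) = -3.354%, loss ≈ 21088 × 3.354/100 ≈ 707.
Total lost output = 2138 + 2741 + 2215 + 707 = 7801 billion.

€7,801 billion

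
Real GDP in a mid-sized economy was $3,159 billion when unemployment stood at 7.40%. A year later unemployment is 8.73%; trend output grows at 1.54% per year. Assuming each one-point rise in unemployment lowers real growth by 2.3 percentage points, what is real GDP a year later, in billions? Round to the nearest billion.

Δu = 8.73 - 7.4 = 1.33 points.
Okun's law (growth form): g_Y = g_Y* - β × Δu = 1.54 - 2.3 × (1.33) = 1.54 - 3.059 = -1.519%.
Real GDP in the next year = 3159 × (1 - 1.519/100) = 3159 × 0.98481 ≈ 3111 billion.

$3,111 billion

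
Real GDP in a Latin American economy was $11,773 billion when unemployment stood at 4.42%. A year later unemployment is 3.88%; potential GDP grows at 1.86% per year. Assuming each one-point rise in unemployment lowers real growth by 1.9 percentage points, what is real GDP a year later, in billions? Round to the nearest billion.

$12,113 billion

Δu = 3.88 - 4.42 = -0.54 points.
Okun's law (growth form): g_Y = g_Y* - β × Δu = 1.86 - 1.9 × (-0.54) = 1.86 + 1.026 = 2.886%.
Real GDP in the next year = 11773 × (1 + 2.886/100) = 11773 × 1.02886 ≈ 12113 billion.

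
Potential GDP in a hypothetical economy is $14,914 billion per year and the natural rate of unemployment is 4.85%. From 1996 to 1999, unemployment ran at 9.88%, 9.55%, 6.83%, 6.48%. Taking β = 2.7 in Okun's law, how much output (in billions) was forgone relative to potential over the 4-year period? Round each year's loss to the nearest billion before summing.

$5,371 billion

Year 1996: gap = -2.7 × (9.88 - 4.85) = -13.581%, loss ≈ 14914 × 13.581/100 ≈ 2025.
Year 1997: gap = -2.7 × (9.55 - 4.85) = -12.69%, loss ≈ 14914 × 12.69/100 ≈ 1893.
Year 1998: gap = -2.7 × (6.83 - 4.85) = -5.346%, loss ≈ 14914 × 5.346/100 ≈ 797.
Year 1999: gap = -2.7 × (6.48 - 4.85) = -4.401%, loss ≈ 14914 × 4.401/100 ≈ 656.
Total lost output = 2025 + 1893 + 797 + 656 = 5371 billion.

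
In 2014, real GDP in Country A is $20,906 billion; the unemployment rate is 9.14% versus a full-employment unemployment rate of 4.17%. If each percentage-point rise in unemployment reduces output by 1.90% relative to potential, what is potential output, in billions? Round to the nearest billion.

$23,086 billion

Unemployment gap = 9.14 - 4.17 = 4.97 points, so output gap = -1.9 × 4.97 = -9.443%.
Since Y = Y* × (1 + gap/100), Y* = 20906/0.90557 ≈ 23086 billion.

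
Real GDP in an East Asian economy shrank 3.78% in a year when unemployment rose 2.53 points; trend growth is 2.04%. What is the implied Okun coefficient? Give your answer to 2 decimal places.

β ≈ 2.30

Growth form: g_Y = g_Y* - β × Δu, so β = (g_Y* - g_Y)/Δu.
β = (2.04 + 3.78)/2.53 = 5.82/2.53 = 2.30.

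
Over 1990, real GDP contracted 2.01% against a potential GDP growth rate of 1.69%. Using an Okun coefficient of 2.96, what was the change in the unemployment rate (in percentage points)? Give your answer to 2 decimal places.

1.25 percentage points

Growth-rate Okun's law: g_Y = g_Y* - β × Δu, so Δu = (g_Y* - g_Y)/β.
Δu = (1.69 + 2.01)/2.96 = 3.7/2.96 = 1.25 percentage points.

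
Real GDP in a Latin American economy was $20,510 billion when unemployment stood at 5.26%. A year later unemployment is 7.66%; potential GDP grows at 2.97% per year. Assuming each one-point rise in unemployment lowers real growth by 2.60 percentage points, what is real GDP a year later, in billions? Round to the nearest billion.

Δu = 7.66 - 5.26 = 2.4 points.
Okun's law (growth form): g_Y = g_Y* - β × Δu = 2.97 - 2.60 × (2.40) = 2.97 - 6.24 = -3.27%.
Real GDP in the next year = 20510 × (1 - 3.27/100) = 20510 × 0.9673 ≈ 19839 billion.

$19,839 billion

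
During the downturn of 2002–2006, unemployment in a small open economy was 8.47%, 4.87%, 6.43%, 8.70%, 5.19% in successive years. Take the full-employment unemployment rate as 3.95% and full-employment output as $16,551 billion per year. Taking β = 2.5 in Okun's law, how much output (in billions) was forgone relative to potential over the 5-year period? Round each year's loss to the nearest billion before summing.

$5,755 billion

Year 2002: gap = -2.5 × (8.47 - 3.95) = -11.3%, loss ≈ 16551 × 11.3/100 ≈ 1870.
Year 2003: gap = -2.5 × (4.87 - 3.95) = -2.3%, loss ≈ 16551 × 2.3/100 ≈ 381.
Year 2004: gap = -2.5 × (6.43 - 3.95) = -6.2%, loss ≈ 16551 × 6.2/100 ≈ 1026.
Year 2005: gap = -2.5 × (8.7 - 3.95) = -11.875%, loss ≈ 16551 × 11.875/100 ≈ 1965.
Year 2006: gap = -2.5 × (5.19 - 3.95) = -3.1%, loss ≈ 16551 × 3.1/100 ≈ 513.
Total lost output = 1870 + 381 + 1026 + 1965 + 513 = 5755 billion.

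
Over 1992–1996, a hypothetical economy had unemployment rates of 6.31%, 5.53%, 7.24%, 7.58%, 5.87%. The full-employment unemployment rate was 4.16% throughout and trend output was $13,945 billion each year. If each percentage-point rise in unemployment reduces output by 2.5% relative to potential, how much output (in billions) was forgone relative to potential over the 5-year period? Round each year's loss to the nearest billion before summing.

$4,090 billion

Year 1992: gap = -2.5 × (6.31 - 4.16) = -5.375%, loss ≈ 13945 × 5.375/100 ≈ 750.
Year 1993: gap = -2.5 × (5.53 - 4.16) = -3.425%, loss ≈ 13945 × 3.425/100 ≈ 478.
Year 1994: gap = -2.5 × (7.24 - 4.16) = -7.7%, loss ≈ 13945 × 7.7/100 ≈ 1074.
Year 1995: gap = -2.5 × (7.58 - 4.16) = -8.55%, loss ≈ 13945 × 8.55/100 ≈ 1192.
Year 1996: gap = -2.5 × (5.87 - 4.16) = -4.275%, loss ≈ 13945 × 4.275/100 ≈ 596.
Total lost output = 750 + 478 + 1074 + 1192 + 596 = 4090 billion.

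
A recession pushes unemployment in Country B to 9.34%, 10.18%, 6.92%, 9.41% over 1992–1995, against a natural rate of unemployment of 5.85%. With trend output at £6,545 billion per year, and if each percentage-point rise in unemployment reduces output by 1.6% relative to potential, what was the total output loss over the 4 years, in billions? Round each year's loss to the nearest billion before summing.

Year 1992: gap = -1.6 × (9.34 - 5.85) = -5.584%, loss ≈ 6545 × 5.584/100 ≈ 365.
Year 1993: gap = -1.6 × (10.18 - 5.85) = -6.928%, loss ≈ 6545 × 6.928/100 ≈ 453.
Year 1994: gap = -1.6 × (6.92 - 5.85) = -1.712%, loss ≈ 6545 × 1.712/100 ≈ 112.
Year 1995: gap = -1.6 × (9.41 - 5.85) = -5.696%, loss ≈ 6545 × 5.696/100 ≈ 373.
Total lost output = 365 + 453 + 112 + 373 = 1303 billion.

£1,303 billion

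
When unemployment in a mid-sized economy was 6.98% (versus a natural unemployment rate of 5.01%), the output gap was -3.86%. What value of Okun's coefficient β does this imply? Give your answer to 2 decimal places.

β ≈ 1.96

Okun's law: output gap = -β × (u - u*).
-3.86 = -β × (6.98 - 5.01) = -β × 1.97, so β = 3.86/1.97 = 1.96.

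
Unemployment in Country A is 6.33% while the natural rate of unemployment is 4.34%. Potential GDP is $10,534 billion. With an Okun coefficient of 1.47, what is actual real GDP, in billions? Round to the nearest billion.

Unemployment gap = 6.33 - 4.34 = 1.99 points, so the output gap is -1.47 × 1.99 = -2.9253%.
Actual GDP = 10534 × (1 - 2.9253/100) = 10534 × 0.970747 ≈ 10226 billion.

$10,226 billion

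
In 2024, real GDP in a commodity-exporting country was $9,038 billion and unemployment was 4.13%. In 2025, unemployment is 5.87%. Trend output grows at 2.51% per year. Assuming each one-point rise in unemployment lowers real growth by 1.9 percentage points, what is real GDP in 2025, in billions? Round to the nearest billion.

$8,966 billion

Δu = 5.87 - 4.13 = 1.74 points.
Okun's law (growth form): g_Y = g_Y* - β × Δu = 2.51 - 1.9 × (1.74) = 2.51 - 3.306 = -0.796%.
Real GDP in the next year = 9038 × (1 - 0.796/100) = 9038 × 0.99204 ≈ 8966 billion.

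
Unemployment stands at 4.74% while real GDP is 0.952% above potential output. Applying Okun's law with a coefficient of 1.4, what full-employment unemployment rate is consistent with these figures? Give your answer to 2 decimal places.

5.42%

From Okun's law, u - u* = -(output gap)/β = -(0.952)/1.4 = -0.68 points.
So u* = 4.74 + 0.68 = 5.42%.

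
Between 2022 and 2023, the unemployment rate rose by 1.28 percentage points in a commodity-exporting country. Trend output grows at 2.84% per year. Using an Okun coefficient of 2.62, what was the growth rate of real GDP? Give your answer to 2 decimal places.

Growth-rate Okun's law: g_Y = g_Y* - β × Δu.
g_Y = 2.84 - 2.62 × (1.28) = 2.84 - 3.3536 = -0.5136%, i.e. -0.51% to 2 d.p.

-0.51%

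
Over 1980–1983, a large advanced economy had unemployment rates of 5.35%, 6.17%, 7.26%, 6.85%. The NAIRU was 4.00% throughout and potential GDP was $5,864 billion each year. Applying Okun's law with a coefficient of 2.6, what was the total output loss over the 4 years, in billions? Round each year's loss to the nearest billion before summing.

Year 1980: gap = -2.6 × (5.35 - 4) = -3.51%, loss ≈ 5864 × 3.51/100 ≈ 206.
Year 1981: gap = -2.6 × (6.17 - 4) = -5.642%, loss ≈ 5864 × 5.642/100 ≈ 331.
Year 1982: gap = -2.6 × (7.26 - 4) = -8.476%, loss ≈ 5864 × 8.476/100 ≈ 497.
Year 1983: gap = -2.6 × (6.85 - 4) = -7.41%, loss ≈ 5864 × 7.41/100 ≈ 435.
Total lost output = 206 + 331 + 497 + 435 = 1469 billion.

$1,469 billion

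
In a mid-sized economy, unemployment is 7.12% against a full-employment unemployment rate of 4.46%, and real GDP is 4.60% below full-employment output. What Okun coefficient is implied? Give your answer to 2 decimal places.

Okun's law: output gap = -β × (u - u*).
-4.60 = -β × (7.12 - 4.46) = -β × 2.66, so β = 4.6/2.66 = 1.73.

β ≈ 1.73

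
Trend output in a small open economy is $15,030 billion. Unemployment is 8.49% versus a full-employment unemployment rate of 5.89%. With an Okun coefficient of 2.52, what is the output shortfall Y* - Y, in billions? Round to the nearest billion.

Output gap = -2.52 × (8.49 - 5.89) = -2.52 × 2.6 = -6.552%.
Actual GDP ≈ 15030 × 0.93448 ≈ 14045 billion, so the shortfall is 15030 - 14045 = 985 billion.

$985 billion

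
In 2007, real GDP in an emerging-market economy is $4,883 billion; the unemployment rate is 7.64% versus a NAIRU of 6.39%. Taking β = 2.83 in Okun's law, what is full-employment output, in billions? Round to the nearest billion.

$5,062 billion

Unemployment gap = 7.64 - 6.39 = 1.25 points, so output gap = -2.83 × 1.25 = -3.5375%.
Since Y = Y* × (1 + gap/100), Y* = 4883/0.964625 ≈ 5062 billion.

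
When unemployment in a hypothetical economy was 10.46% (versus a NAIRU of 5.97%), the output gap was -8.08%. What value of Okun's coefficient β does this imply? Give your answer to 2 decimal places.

Okun's law: output gap = -β × (u - u*).
-8.08 = -β × (10.46 - 5.97) = -β × 4.49, so β = 8.08/4.49 = 1.80.

β ≈ 1.80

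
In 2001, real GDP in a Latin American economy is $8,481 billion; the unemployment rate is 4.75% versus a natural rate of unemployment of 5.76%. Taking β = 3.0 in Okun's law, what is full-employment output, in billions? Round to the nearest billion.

$8,232 billion

Unemployment gap = 4.75 - 5.76 = -1.01 points, so output gap = -3 × (-1.01) = 3.03%.
Since Y = Y* × (1 + gap/100), Y* = 8481/1.0303 ≈ 8232 billion.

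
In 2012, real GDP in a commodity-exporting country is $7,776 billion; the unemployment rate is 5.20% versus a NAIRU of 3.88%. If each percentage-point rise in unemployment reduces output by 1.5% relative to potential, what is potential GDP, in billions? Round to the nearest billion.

$7,933 billion

Unemployment gap = 5.2 - 3.88 = 1.32 points, so output gap = -1.5 × 1.32 = -1.98%.
Since Y = Y* × (1 + gap/100), Y* = 7776/0.9802 ≈ 7933 billion.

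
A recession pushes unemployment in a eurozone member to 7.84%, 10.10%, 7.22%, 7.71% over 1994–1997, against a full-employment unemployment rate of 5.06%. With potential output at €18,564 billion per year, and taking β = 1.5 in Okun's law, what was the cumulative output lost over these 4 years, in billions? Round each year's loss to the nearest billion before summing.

€3,516 billion

Year 1994: gap = -1.5 × (7.84 - 5.06) = -4.17%, loss ≈ 18564 × 4.17/100 ≈ 774.
Year 1995: gap = -1.5 × (10.1 - 5.06) = -7.56%, loss ≈ 18564 × 7.56/100 ≈ 1403.
Year 1996: gap = -1.5 × (7.22 - 5.06) = -3.24%, loss ≈ 18564 × 3.24/100 ≈ 601.
Year 1997: gap = -1.5 × (7.71 - 5.06) = -3.975%, loss ≈ 18564 × 3.975/100 ≈ 738.
Total lost output = 774 + 1403 + 601 + 738 = 3516 billion.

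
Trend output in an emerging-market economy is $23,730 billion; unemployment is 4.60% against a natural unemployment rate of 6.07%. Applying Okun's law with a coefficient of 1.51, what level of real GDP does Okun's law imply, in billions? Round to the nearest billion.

$24,257 billion

Unemployment gap = 4.6 - 6.07 = -1.47 points, so the output gap is -1.51 × (-1.47) = 2.2197%.
Actual GDP = 23730 × (1 + 2.2197/100) = 23730 × 1.022197 ≈ 24257 billion.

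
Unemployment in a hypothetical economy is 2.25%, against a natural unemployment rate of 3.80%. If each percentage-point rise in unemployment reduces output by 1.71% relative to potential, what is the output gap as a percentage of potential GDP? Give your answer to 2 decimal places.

2.65%

The unemployment gap is 2.25 - 3.8 = -1.55 percentage points.
Okun's law gives an output gap of -1.71 × (-1.55) = 2.6505%, i.e. 2.65% above potential.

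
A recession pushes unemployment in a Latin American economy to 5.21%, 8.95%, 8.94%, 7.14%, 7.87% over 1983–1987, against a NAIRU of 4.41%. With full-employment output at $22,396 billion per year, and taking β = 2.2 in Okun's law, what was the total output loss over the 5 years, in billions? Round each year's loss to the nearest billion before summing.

$7,913 billion

Year 1983: gap = -2.2 × (5.21 - 4.41) = -1.76%, loss ≈ 22396 × 1.76/100 ≈ 394.
Year 1984: gap = -2.2 × (8.95 - 4.41) = -9.988%, loss ≈ 22396 × 9.988/100 ≈ 2237.
Year 1985: gap = -2.2 × (8.94 - 4.41) = -9.966%, loss ≈ 22396 × 9.966/100 ≈ 2232.
Year 1986: gap = -2.2 × (7.14 - 4.41) = -6.006%, loss ≈ 22396 × 6.006/100 ≈ 1345.
Year 1987: gap = -2.2 × (7.87 - 4.41) = -7.612%, loss ≈ 22396 × 7.612/100 ≈ 1705.
Total lost output = 394 + 2237 + 2232 + 1345 + 1705 = 7913 billion.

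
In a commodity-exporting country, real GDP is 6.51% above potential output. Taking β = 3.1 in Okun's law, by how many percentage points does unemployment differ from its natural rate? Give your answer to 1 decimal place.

Okun's law: output gap = -β × (u - u*), so u - u* = -(output gap)/β.
u - u* = -(6.51)/3.1 = -2.1 percentage points.

-2.1 percentage points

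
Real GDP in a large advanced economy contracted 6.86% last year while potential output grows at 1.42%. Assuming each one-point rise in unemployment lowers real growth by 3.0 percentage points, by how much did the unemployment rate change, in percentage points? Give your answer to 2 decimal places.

2.76 percentage points

Growth-rate Okun's law: g_Y = g_Y* - β × Δu, so Δu = (g_Y* - g_Y)/β.
Δu = (1.42 + 6.86)/3.0 = 8.28/3.0 = 2.76 percentage points.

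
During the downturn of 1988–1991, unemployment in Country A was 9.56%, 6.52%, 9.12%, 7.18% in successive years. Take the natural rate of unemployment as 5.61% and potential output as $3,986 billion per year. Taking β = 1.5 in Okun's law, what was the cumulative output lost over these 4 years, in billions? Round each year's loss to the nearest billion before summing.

$594 billion

Year 1988: gap = -1.5 × (9.56 - 5.61) = -5.925%, loss ≈ 3986 × 5.925/100 ≈ 236.
Year 1989: gap = -1.5 × (6.52 - 5.61) = -1.365%, loss ≈ 3986 × 1.365/100 ≈ 54.
Year 1990: gap = -1.5 × (9.12 - 5.61) = -5.265%, loss ≈ 3986 × 5.265/100 ≈ 210.
Year 1991: gap = -1.5 × (7.18 - 5.61) = -2.355%, loss ≈ 3986 × 2.355/100 ≈ 94.
Total lost output = 236 + 54 + 210 + 94 = 594 billion.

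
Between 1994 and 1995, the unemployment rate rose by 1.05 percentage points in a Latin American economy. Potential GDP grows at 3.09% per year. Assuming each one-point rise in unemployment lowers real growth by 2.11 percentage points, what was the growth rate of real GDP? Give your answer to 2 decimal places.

Growth-rate Okun's law: g_Y = g_Y* - β × Δu.
g_Y = 3.09 - 2.11 × (1.05) = 3.09 - 2.2155 = 0.8745%, i.e. 0.87% to 2 d.p.

0.87%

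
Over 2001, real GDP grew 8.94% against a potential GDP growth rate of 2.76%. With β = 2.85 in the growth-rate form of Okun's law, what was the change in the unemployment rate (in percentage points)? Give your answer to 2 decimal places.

-2.17 percentage points

Growth-rate Okun's law: g_Y = g_Y* - β × Δu, so Δu = (g_Y* - g_Y)/β.
Δu = (2.76 - 8.94)/2.85 = -6.18/2.85 = -2.17 percentage points.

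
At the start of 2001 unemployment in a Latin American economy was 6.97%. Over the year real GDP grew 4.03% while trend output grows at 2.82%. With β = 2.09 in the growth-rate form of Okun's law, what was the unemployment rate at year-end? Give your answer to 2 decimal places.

6.39%

Growth-rate Okun's law: g_Y = g_Y* - β × Δu, so Δu = (g_Y* - g_Y)/β.
Δu = (2.82 - 4.03)/2.09 = -1.21/2.09 = -0.58 percentage points.
Year-end unemployment = 6.97 - 0.58 = 6.39%.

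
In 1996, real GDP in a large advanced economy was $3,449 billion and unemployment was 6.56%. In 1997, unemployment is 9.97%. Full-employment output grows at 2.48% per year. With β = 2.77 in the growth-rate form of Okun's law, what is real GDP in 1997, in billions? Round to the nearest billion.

$3,209 billion

Δu = 9.97 - 6.56 = 3.41 points.
Okun's law (growth form): g_Y = g_Y* - β × Δu = 2.48 - 2.77 × (3.41) = 2.48 - 9.4457 = -6.9657%.
Real GDP in the next year = 3449 × (1 - 6.9657/100) = 3449 × 0.930343 ≈ 3209 billion.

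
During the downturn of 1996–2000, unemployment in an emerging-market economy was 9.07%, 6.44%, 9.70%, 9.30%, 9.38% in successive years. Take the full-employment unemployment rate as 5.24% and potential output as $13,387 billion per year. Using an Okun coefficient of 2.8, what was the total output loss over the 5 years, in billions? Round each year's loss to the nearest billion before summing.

$6,632 billion

Year 1996: gap = -2.8 × (9.07 - 5.24) = -10.724%, loss ≈ 13387 × 10.724/100 ≈ 1436.
Year 1997: gap = -2.8 × (6.44 - 5.24) = -3.36%, loss ≈ 13387 × 3.36/100 ≈ 450.
Year 1998: gap = -2.8 × (9.7 - 5.24) = -12.488%, loss ≈ 13387 × 12.488/100 ≈ 1672.
Year 1999: gap = -2.8 × (9.3 - 5.24) = -11.368%, loss ≈ 13387 × 11.368/100 ≈ 1522.
Year 2000: gap = -2.8 × (9.38 - 5.24) = -11.592%, loss ≈ 13387 × 11.592/100 ≈ 1552.
Total lost output = 1436 + 450 + 1672 + 1522 + 1552 = 6632 billion.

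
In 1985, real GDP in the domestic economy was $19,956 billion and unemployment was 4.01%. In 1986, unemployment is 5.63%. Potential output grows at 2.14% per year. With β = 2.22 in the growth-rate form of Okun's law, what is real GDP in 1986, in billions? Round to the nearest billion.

$19,665 billion

Δu = 5.63 - 4.01 = 1.62 points.
Okun's law (growth form): g_Y = g_Y* - β × Δu = 2.14 - 2.22 × (1.62) = 2.14 - 3.5964 = -1.4564%.
Real GDP in the next year = 19956 × (1 - 1.4564/100) = 19956 × 0.985436 ≈ 19665 billion.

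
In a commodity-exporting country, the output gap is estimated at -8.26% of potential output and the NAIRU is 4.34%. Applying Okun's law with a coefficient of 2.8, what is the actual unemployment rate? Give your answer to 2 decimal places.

From Okun's law, u - u* = -(output gap)/β = -(-8.26)/2.8 = 2.95 points.
So u = 4.34 + 2.95 = 7.29%.

7.29%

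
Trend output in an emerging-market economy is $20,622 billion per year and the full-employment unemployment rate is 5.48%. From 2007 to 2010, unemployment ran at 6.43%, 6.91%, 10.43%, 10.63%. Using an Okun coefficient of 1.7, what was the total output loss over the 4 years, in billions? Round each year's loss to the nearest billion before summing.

$4,374 billion

Year 2007: gap = -1.7 × (6.43 - 5.48) = -1.615%, loss ≈ 20622 × 1.615/100 ≈ 333.
Year 2008: gap = -1.7 × (6.91 - 5.48) = -2.431%, loss ≈ 20622 × 2.431/100 ≈ 501.
Year 2009: gap = -1.7 × (10.43 - 5.48) = -8.415%, loss ≈ 20622 × 8.415/100 ≈ 1735.
Year 2010: gap = -1.7 × (10.63 - 5.48) = -8.755%, loss ≈ 20622 × 8.755/100 ≈ 1805.
Total lost output = 333 + 501 + 1735 + 1805 = 4374 billion.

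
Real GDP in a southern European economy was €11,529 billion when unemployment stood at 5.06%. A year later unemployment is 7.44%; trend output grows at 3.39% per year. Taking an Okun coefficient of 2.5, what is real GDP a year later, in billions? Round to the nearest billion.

€11,234 billion

Δu = 7.44 - 5.06 = 2.38 points.
Okun's law (growth form): g_Y = g_Y* - β × Δu = 3.39 - 2.5 × (2.38) = 3.39 - 5.95 = -2.56%.
Real GDP in the next year = 11529 × (1 - 2.56/100) = 11529 × 0.9744 ≈ 11234 billion.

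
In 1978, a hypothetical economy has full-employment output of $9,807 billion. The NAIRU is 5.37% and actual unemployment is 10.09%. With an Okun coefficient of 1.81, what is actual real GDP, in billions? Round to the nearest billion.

Unemployment gap = 10.09 - 5.37 = 4.72 points, so the output gap is -1.81 × 4.72 = -8.5432%.
Actual GDP = 9807 × (1 - 8.5432/100) = 9807 × 0.914568 ≈ 8969 billion.

$8,969 billion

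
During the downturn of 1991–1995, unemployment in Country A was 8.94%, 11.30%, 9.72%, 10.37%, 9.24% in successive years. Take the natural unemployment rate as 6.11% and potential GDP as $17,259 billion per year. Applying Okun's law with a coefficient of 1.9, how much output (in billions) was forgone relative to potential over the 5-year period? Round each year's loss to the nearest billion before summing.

$6,237 billion

Year 1991: gap = -1.9 × (8.94 - 6.11) = -5.377%, loss ≈ 17259 × 5.377/100 ≈ 928.
Year 1992: gap = -1.9 × (11.3 - 6.11) = -9.861%, loss ≈ 17259 × 9.861/100 ≈ 1702.
Year 1993: gap = -1.9 × (9.72 - 6.11) = -6.859%, loss ≈ 17259 × 6.859/100 ≈ 1184.
Year 1994: gap = -1.9 × (10.37 - 6.11) = -8.094%, loss ≈ 17259 × 8.094/100 ≈ 1397.
Year 1995: gap = -1.9 × (9.24 - 6.11) = -5.947%, loss ≈ 17259 × 5.947/100 ≈ 1026.
Total lost output = 928 + 1702 + 1184 + 1397 + 1026 = 6237 billion.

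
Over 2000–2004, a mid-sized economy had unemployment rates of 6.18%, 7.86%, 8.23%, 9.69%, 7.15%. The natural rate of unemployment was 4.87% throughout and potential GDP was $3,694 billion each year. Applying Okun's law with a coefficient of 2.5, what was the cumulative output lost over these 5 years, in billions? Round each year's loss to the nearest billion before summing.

Year 2000: gap = -2.5 × (6.18 - 4.87) = -3.275%, loss ≈ 3694 × 3.275/100 ≈ 121.
Year 2001: gap = -2.5 × (7.86 - 4.87) = -7.475%, loss ≈ 3694 × 7.475/100 ≈ 276.
Year 2002: gap = -2.5 × (8.23 - 4.87) = -8.4%, loss ≈ 3694 × 8.4/100 ≈ 310.
Year 2003: gap = -2.5 × (9.69 - 4.87) = -12.05%, loss ≈ 3694 × 12.05/100 ≈ 445.
Year 2004: gap = -2.5 × (7.15 - 4.87) = -5.7%, loss ≈ 3694 × 5.7/100 ≈ 211.
Total lost output = 121 + 276 + 310 + 445 + 211 = 1363 billion.

$1,363 billion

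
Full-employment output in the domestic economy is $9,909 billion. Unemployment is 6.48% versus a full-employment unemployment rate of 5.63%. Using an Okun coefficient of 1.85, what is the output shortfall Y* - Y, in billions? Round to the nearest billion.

Output gap = -1.85 × (6.48 - 5.63) = -1.85 × 0.85 = -1.5725%.
Actual GDP ≈ 9909 × 0.984275 ≈ 9753 billion, so the shortfall is 9909 - 9753 = 156 billion.

$156 billion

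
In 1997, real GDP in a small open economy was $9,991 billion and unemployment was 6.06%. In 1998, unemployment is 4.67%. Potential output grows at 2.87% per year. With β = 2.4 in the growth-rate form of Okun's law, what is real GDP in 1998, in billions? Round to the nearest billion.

$10,611 billion

Δu = 4.67 - 6.06 = -1.39 points.
Okun's law (growth form): g_Y = g_Y* - β × Δu = 2.87 - 2.4 × (-1.39) = 2.87 + 3.336 = 6.206%.
Real GDP in the next year = 9991 × (1 + 6.206/100) = 9991 × 1.06206 ≈ 10611 billion.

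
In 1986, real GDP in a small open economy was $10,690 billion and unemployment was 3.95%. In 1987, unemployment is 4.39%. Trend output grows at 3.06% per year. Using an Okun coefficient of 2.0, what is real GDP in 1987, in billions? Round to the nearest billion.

$10,923 billion

Δu = 4.39 - 3.95 = 0.44 points.
Okun's law (growth form): g_Y = g_Y* - β × Δu = 3.06 - 2.0 × (0.44) = 3.06 - 0.88 = 2.18%.
Real GDP in the next year = 10690 × (1 + 2.18/100) = 10690 × 1.0218 ≈ 10923 billion.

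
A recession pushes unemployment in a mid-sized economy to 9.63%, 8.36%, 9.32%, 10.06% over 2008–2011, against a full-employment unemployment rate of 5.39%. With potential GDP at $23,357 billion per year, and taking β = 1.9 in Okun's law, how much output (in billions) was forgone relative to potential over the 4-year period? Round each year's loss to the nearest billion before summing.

Year 2008: gap = -1.9 × (9.63 - 5.39) = -8.056%, loss ≈ 23357 × 8.056/100 ≈ 1882.
Year 2009: gap = -1.9 × (8.36 - 5.39) = -5.643%, loss ≈ 23357 × 5.643/100 ≈ 1318.
Year 2010: gap = -1.9 × (9.32 - 5.39) = -7.467%, loss ≈ 23357 × 7.467/100 ≈ 1744.
Year 2011: gap = -1.9 × (10.06 - 5.39) = -8.873%, loss ≈ 23357 × 8.873/100 ≈ 2072.
Total lost output = 1882 + 1318 + 1744 + 2072 = 7016 billion.

$7,016 billion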